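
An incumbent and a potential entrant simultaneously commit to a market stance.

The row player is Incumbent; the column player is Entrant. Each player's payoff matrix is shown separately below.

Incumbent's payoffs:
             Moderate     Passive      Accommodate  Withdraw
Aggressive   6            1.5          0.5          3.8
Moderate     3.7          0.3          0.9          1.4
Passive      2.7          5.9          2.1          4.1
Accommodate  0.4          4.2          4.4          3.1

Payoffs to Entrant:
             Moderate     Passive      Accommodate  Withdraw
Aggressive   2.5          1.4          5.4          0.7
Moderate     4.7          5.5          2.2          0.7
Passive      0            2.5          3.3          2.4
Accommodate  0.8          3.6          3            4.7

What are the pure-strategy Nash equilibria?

Mark each player's best response to every combination of opponents' strategies; a profile where every player is best-responding is a pure Nash equilibrium.
Incumbent against Moderate: payoffs 6, 3.7, 2.7, 0.4 → best response Aggressive.
Incumbent against Passive: payoffs 1.5, 0.3, 5.9, 4.2 → best response Passive.
Incumbent against Accommodate: payoffs 0.5, 0.9, 2.1, 4.4 → best response Accommodate.
Incumbent against Withdraw: payoffs 3.8, 1.4, 4.1, 3.1 → best response Passive.
Entrant against Aggressive: payoffs 2.5, 1.4, 5.4, 0.7 → best response Accommodate.
Entrant against Moderate: payoffs 4.7, 5.5, 2.2, 0.7 → best response Passive.
Entrant against Passive: payoffs 0, 2.5, 3.3, 2.4 → best response Accommodate.
Entrant against Accommodate: payoffs 0.8, 3.6, 3, 4.7 → best response Withdraw.
No profile is a mutual best response for all players.

No pure-strategy Nash equilibrium.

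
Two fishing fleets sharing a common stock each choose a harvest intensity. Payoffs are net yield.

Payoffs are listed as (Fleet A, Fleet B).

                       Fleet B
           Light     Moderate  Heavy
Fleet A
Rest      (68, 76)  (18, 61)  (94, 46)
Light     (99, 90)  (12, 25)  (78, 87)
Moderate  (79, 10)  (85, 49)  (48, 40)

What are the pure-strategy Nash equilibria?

(Light, Light) and (Moderate, Moderate)

For each player, find the best response to each opponent profile; mutual best responses are the pure NE.
Fleet A against Light: payoffs 68, 99, 79 → best response Light.
Fleet A against Moderate: payoffs 18, 12, 85 → best response Moderate.
Fleet A against Heavy: payoffs 94, 78, 48 → best response Rest.
Fleet B against Rest: payoffs 76, 61, 46 → best response Light.
Fleet B against Light: payoffs 90, 25, 87 → best response Light.
Fleet B against Moderate: payoffs 10, 49, 40 → best response Moderate.
Mutual best responses: (Light, Light); (Moderate, Moderate).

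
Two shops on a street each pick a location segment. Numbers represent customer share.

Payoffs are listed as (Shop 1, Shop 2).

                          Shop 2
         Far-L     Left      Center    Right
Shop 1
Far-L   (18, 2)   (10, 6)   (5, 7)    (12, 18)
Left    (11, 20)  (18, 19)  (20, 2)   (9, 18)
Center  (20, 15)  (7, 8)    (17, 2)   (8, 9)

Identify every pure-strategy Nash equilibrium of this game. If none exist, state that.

For each player, find the best response to each opponent profile; mutual best responses are the pure NE.
Shop 1 against Far-L: payoffs 18, 11, 20 → best response Center.
Shop 1 against Left: payoffs 10, 18, 7 → best response Left.
Shop 1 against Center: payoffs 5, 20, 17 → best response Left.
Shop 1 against Right: payoffs 12, 9, 8 → best response Far-L.
Shop 2 against Far-L: payoffs 2, 6, 7, 18 → best response Right.
Shop 2 against Left: payoffs 20, 19, 2, 18 → best response Far-L.
Shop 2 against Center: payoffs 15, 8, 2, 9 → best response Far-L.
Mutual best responses: (Far-L, Right); (Center, Far-L).

(Far-L, Right); (Center, Far-L)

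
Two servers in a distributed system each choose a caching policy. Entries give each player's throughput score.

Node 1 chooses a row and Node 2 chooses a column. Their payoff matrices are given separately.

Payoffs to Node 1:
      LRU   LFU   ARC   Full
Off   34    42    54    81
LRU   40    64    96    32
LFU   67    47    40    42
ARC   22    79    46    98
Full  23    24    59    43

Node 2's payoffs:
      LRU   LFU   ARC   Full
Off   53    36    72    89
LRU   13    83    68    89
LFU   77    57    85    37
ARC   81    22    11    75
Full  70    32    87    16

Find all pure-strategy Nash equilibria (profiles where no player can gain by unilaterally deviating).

Node 1 against LRU: payoffs 34, 40, 67, 22, 23 → best response LFU.
Node 1 against LFU: payoffs 42, 64, 47, 79, 24 → best response ARC.
Node 1 against ARC: payoffs 54, 96, 40, 46, 59 → best response LRU.
Node 1 against Full: payoffs 81, 32, 42, 98, 43 → best response ARC.
Node 2 against Off: payoffs 53, 36, 72, 89 → best response Full.
Node 2 against LRU: payoffs 13, 83, 68, 89 → best response Full.
Node 2 against LFU: payoffs 77, 57, 85, 37 → best response ARC.
Node 2 against ARC: payoffs 81, 22, 11, 75 → best response LRU.
Node 2 against Full: payoffs 70, 32, 87, 16 → best response ARC.
No profile is a mutual best response for all players.

none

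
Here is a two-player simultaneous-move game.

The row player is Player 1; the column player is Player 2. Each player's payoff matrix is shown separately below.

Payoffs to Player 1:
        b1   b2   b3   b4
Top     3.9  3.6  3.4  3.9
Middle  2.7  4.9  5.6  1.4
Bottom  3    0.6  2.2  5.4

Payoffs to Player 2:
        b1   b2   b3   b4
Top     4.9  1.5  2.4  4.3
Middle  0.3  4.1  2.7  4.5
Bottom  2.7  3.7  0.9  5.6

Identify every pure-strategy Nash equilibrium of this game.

For each strategy profile, look for a profitable unilateral deviation.
(Top, b1): Player 1 gets 3.9, best alternative 3; Player 2 gets 4.9, best alternative 4.3. No profitable deviation — NE.
(Top, b2): Player 1 can switch to Middle (3.6 → 4.9). Not NE.
(Top, b3): Player 1 can switch to Middle (3.4 → 5.6). Not NE.
(Top, b4): Player 1 can switch to Bottom (3.9 → 5.4). Not NE.
(Middle, b1): Player 1 can switch to Top (2.7 → 3.9). Not NE.
(Middle, b2): Player 2 can switch to b4 (4.1 → 4.5). Not NE.
(Middle, b3): Player 2 can switch to b2 (2.7 → 4.1). Not NE.
(Bottom, b4): Player 1 gets 5.4, best alternative 3.9; Player 2 gets 5.6, best alternative 3.7. No profitable deviation — NE.
(The remaining 4 profiles each have a profitable deviation by the same check.)

The pure Nash equilibria are (Top, b1), (Bottom, b4).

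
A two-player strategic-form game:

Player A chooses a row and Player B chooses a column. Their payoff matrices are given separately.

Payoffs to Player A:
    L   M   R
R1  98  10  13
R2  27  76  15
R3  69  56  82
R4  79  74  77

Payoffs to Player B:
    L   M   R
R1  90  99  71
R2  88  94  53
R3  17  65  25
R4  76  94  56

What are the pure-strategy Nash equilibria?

Player A against L: payoffs 98, 27, 69, 79 → best response R1.
Player A against M: payoffs 10, 76, 56, 74 → best response R2.
Player A against R: payoffs 13, 15, 82, 77 → best response R3.
Player B against R1: payoffs 90, 99, 71 → best response M.
Player B against R2: payoffs 88, 94, 53 → best response M.
Player B against R3: payoffs 17, 65, 25 → best response M.
Player B against R4: payoffs 76, 94, 56 → best response M.
Mutual best responses: (R2, M).

The unique pure-strategy Nash equilibrium is (R2, M).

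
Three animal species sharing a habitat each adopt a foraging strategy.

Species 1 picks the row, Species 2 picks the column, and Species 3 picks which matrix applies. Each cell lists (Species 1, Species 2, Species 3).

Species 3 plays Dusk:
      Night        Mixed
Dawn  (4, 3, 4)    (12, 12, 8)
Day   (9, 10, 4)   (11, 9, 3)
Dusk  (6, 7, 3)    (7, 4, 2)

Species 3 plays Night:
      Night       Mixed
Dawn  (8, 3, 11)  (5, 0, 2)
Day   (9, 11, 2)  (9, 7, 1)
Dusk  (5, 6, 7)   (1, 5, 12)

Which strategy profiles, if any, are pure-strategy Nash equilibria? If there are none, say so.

Species 1 against (Night, Dusk): payoffs 4, 9, 6 → best response Day.
Species 1 against (Night, Night): payoffs 8, 9, 5 → best response Day.
Species 1 against (Mixed, Dusk): payoffs 12, 11, 7 → best response Dawn.
Species 1 against (Mixed, Night): payoffs 5, 9, 1 → best response Day.
Species 2 against (Dawn, Dusk): payoffs 3, 12 → best response Mixed.
Species 2 against (Dawn, Night): payoffs 3, 0 → best response Night.
Species 2 against (Day, Dusk): payoffs 10, 9 → best response Night.
Species 2 against (Day, Night): payoffs 11, 7 → best response Night.
Species 2 against (Dusk, Dusk): payoffs 7, 4 → best response Night.
Species 2 against (Dusk, Night): payoffs 6, 5 → best response Night.
Species 3 against (Dawn, Night): payoffs 4, 11 → best response Night.
Species 3 against (Dawn, Mixed): payoffs 8, 2 → best response Dusk.
Species 3 against (Day, Night): payoffs 4, 2 → best response Dusk.
Species 3 against (Day, Mixed): payoffs 3, 1 → best response Dusk.
Species 3 against (Dusk, Night): payoffs 3, 7 → best response Night.
Species 3 against (Dusk, Mixed): payoffs 2, 12 → best response Night.
Mutual best responses: (Dawn, Mixed, Dusk); (Day, Night, Dusk).

The pure Nash equilibria are (Dawn, Mixed, Dusk), (Day, Night, Dusk).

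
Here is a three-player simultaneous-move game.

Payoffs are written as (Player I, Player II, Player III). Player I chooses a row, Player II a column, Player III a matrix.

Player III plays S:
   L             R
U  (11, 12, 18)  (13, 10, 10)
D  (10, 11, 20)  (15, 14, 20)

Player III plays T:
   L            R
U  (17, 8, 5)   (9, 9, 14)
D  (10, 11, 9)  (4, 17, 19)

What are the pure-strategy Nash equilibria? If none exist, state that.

(U, L, S) and (U, R, T) and (D, R, S)

(U, L, S): Player I gets 11, best alternative 10; Player II gets 12, best alternative 10; Player III gets 18, best alternative 5. No profitable deviation — NE.
(U, L, T): Player II can switch to R (8 → 9). Not NE.
(U, R, S): Player I can switch to D (13 → 15). Not NE.
(U, R, T): Player I gets 9, best alternative 4; Player II gets 9, best alternative 8; Player III gets 14, best alternative 10. No profitable deviation — NE.
(D, L, S): Player I can switch to U (10 → 11). Not NE.
(D, L, T): Player I can switch to U (10 → 17). Not NE.
(D, R, S): Player I gets 15, best alternative 13; Player II gets 14, best alternative 11; Player III gets 20, best alternative 19. No profitable deviation — NE.
(D, R, T): Player I can switch to U (4 → 9). Not NE.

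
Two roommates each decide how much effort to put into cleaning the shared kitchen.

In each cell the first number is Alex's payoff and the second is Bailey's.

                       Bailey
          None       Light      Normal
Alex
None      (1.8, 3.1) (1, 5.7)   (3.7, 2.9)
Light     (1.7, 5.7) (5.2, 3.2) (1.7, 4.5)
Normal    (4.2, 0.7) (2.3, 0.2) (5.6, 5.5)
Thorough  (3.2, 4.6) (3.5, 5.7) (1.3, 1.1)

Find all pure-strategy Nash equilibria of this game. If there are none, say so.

The unique pure-strategy Nash equilibrium is (Normal, Normal).

(None, None): Alex can switch to Normal (1.8 → 4.2). Not NE.
(None, Light): Alex can switch to Light (1 → 5.2). Not NE.
(None, Normal): Alex can switch to Normal (3.7 → 5.6). Not NE.
(Light, None): Alex can switch to None (1.7 → 1.8). Not NE.
(Light, Light): Bailey can switch to None (3.2 → 5.7). Not NE.
(Light, Normal): Alex can switch to None (1.7 → 3.7). Not NE.
(Normal, None): Bailey can switch to Normal (0.7 → 5.5). Not NE.
(Normal, Light): Alex can switch to Light (2.3 → 5.2). Not NE.
(Normal, Normal): Alex gets 5.6, best alternative 3.7; Bailey gets 5.5, best alternative 0.7. No profitable deviation — NE.
(Thorough, None): Alex can switch to Normal (3.2 → 4.2). Not NE.
(Thorough, Light): Alex can switch to Light (3.5 → 5.2). Not NE.
(Thorough, Normal): Alex can switch to None (1.3 → 3.7). Not NE.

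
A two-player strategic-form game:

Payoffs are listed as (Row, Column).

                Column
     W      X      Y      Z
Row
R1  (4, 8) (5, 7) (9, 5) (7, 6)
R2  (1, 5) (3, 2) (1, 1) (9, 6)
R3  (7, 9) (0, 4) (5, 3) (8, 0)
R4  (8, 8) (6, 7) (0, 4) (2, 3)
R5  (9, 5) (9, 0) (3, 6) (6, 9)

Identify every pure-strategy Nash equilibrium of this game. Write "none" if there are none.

(R2, Z)

Row against W: payoffs 4, 1, 7, 8, 9 → best response R5.
Row against X: payoffs 5, 3, 0, 6, 9 → best response R5.
Row against Y: payoffs 9, 1, 5, 0, 3 → best response R1.
Row against Z: payoffs 7, 9, 8, 2, 6 → best response R2.
Column against R1: payoffs 8, 7, 5, 6 → best response W.
Column against R2: payoffs 5, 2, 1, 6 → best response Z.
Column against R3: payoffs 9, 4, 3, 0 → best response W.
Column against R4: payoffs 8, 7, 4, 3 → best response W.
Column against R5: payoffs 5, 0, 6, 9 → best response Z.
Mutual best responses: (R2, Z).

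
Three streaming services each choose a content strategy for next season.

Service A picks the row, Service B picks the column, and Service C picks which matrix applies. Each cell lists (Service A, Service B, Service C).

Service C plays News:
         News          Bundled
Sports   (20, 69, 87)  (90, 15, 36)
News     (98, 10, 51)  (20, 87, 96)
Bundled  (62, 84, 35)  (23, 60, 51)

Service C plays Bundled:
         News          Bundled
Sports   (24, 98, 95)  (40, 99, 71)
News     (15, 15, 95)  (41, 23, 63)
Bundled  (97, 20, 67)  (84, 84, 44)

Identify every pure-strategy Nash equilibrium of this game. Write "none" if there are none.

Check each profile: it is a Nash equilibrium iff no player can strictly gain by switching unilaterally.
(Sports, News, News): Service A can switch to News (20 → 98). Not NE.
(Sports, News, Bundled): Service A can switch to Bundled (24 → 97). Not NE.
(Sports, Bundled, News): Service B can switch to News (15 → 69). Not NE.
(Sports, Bundled, Bundled): Service A can switch to News (40 → 41). Not NE.
(News, News, News): Service B can switch to Bundled (10 → 87). Not NE.
(News, News, Bundled): Service A can switch to Sports (15 → 24). Not NE.
(The remaining 6 profiles each have a profitable deviation by the same check.)

No pure-strategy Nash equilibrium.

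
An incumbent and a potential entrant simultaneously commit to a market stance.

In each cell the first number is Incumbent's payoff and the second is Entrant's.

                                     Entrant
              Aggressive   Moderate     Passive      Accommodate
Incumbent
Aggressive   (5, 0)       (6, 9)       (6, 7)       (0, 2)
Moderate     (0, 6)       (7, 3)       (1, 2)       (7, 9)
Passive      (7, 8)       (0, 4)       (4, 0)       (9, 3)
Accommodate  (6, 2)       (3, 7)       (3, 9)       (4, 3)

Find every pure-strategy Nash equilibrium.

Pure NE: (Passive, Aggressive)

Incumbent against Aggressive: payoffs 5, 0, 7, 6 → best response Passive.
Incumbent against Moderate: payoffs 6, 7, 0, 3 → best response Moderate.
Incumbent against Passive: payoffs 6, 1, 4, 3 → best response Aggressive.
Incumbent against Accommodate: payoffs 0, 7, 9, 4 → best response Passive.
Entrant against Aggressive: payoffs 0, 9, 7, 2 → best response Moderate.
Entrant against Moderate: payoffs 6, 3, 2, 9 → best response Accommodate.
Entrant against Passive: payoffs 8, 4, 0, 3 → best response Aggressive.
Entrant against Accommodate: payoffs 2, 7, 9, 3 → best response Passive.
Mutual best responses: (Passive, Aggressive).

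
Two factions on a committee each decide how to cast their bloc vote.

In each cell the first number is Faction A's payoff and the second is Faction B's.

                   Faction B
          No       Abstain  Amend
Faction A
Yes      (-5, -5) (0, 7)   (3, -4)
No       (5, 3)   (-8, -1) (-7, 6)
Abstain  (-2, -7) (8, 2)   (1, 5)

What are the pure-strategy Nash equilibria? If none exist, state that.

For each strategy profile, look for a profitable unilateral deviation.
(Yes, No): Faction A can switch to No (-5 → 5). Not NE.
(Yes, Abstain): Faction A can switch to Abstain (0 → 8). Not NE.
(Yes, Amend): Faction B can switch to Abstain (-4 → 7). Not NE.
(No, No): Faction B can switch to Amend (3 → 6). Not NE.
(No, Abstain): Faction A can switch to Yes (-8 → 0). Not NE.
(No, Amend): Faction A can switch to Yes (-7 → 3). Not NE.
(Abstain, No): Faction A can switch to No (-2 → 5). Not NE.
(Abstain, Abstain): Faction B can switch to Amend (2 → 5). Not NE.
(The remaining 1 profile has a profitable deviation by the same check.)

No pure-strategy Nash equilibrium.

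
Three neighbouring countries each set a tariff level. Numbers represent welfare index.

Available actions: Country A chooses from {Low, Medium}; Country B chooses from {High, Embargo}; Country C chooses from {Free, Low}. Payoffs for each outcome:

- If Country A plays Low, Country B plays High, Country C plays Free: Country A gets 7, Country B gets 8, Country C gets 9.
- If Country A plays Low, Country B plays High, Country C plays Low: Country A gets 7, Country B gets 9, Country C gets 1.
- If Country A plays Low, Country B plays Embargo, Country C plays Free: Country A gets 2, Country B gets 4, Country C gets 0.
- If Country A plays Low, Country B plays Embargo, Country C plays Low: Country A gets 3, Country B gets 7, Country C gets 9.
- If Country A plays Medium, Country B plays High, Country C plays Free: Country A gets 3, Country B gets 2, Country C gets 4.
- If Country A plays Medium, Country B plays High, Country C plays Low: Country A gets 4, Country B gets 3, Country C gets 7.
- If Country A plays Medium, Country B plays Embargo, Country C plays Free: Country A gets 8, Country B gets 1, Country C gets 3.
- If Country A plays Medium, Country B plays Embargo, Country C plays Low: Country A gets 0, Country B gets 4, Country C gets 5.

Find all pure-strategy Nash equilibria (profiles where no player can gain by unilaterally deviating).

(Low, High, Free)

(Low, High, Free): Country A gets 7, best alternative 3; Country B gets 8, best alternative 4; Country C gets 9, best alternative 1. No profitable deviation — NE.
(Low, High, Low): Country C can switch to Free (1 → 9). Not NE.
(Low, Embargo, Free): Country A can switch to Medium (2 → 8). Not NE.
(Low, Embargo, Low): Country B can switch to High (7 → 9). Not NE.
(Medium, High, Free): Country A can switch to Low (3 → 7). Not NE.
(Medium, High, Low): Country A can switch to Low (4 → 7). Not NE.
(Medium, Embargo, Free): Country B can switch to High (1 → 2). Not NE.
(Medium, Embargo, Low): Country A can switch to Low (0 → 3). Not NE.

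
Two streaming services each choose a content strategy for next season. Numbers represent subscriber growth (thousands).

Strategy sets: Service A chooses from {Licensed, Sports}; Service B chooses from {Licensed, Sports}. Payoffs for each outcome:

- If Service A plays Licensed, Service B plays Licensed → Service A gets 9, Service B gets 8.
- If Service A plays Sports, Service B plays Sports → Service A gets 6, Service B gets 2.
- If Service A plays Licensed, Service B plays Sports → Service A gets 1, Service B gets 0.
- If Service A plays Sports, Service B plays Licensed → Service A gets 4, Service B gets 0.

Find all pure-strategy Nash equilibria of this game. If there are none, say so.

Check each profile: it is a Nash equilibrium iff no player can strictly gain by switching unilaterally.
(Licensed, Licensed): Service A gets 9, best alternative 4; Service B gets 8, best alternative 0. No profitable deviation — NE.
(Licensed, Sports): Service A can switch to Sports (1 → 6). Not NE.
(Sports, Licensed): Service A can switch to Licensed (4 → 9). Not NE.
(Sports, Sports): Service A gets 6, best alternative 1; Service B gets 2, best alternative 0. No profitable deviation — NE.

Pure-strategy Nash equilibria: (Licensed, Licensed), (Sports, Sports)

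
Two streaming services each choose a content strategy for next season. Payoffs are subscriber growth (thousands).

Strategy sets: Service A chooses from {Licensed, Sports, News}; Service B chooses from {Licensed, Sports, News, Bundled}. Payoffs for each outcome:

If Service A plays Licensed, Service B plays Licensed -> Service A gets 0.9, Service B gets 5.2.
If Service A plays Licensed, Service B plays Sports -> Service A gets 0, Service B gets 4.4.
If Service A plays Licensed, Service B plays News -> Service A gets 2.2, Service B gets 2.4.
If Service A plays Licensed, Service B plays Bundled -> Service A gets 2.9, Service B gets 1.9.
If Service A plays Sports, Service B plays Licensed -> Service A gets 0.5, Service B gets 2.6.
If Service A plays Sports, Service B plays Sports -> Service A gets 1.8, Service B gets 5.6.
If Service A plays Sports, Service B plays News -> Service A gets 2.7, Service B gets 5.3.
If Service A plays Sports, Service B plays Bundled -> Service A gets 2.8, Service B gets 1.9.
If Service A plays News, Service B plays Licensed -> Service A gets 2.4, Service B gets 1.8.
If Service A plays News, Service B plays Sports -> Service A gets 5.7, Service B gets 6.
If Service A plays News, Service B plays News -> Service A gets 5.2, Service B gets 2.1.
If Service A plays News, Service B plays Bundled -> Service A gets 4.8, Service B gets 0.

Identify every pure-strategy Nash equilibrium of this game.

The unique pure-strategy Nash equilibrium is (News, Sports).

(Licensed, Licensed): Service A can switch to News (0.9 → 2.4). Not NE.
(Licensed, Sports): Service A can switch to Sports (0 → 1.8). Not NE.
(Licensed, News): Service A can switch to Sports (2.2 → 2.7). Not NE.
(Licensed, Bundled): Service A can switch to News (2.9 → 4.8). Not NE.
(Sports, Licensed): Service A can switch to Licensed (0.5 → 0.9). Not NE.
(Sports, Sports): Service A can switch to News (1.8 → 5.7). Not NE.
(Sports, News): Service A can switch to News (2.7 → 5.2). Not NE.
(Sports, Bundled): Service A can switch to Licensed (2.8 → 2.9). Not NE.
(News, Sports): Service A gets 5.7, best alternative 1.8; Service B gets 6, best alternative 2.1. No profitable deviation — NE.
(The remaining 3 profiles each have a profitable deviation by the same check.)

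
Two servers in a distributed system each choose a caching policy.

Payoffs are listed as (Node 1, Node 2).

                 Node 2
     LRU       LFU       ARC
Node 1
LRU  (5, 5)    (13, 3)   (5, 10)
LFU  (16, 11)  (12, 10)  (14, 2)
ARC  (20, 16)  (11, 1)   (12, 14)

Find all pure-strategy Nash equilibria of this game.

Mark each player's best response to every combination of opponents' strategies; a profile where every player is best-responding is a pure Nash equilibrium.
Node 1 against LRU: payoffs 5, 16, 20 → best response ARC.
Node 1 against LFU: payoffs 13, 12, 11 → best response LRU.
Node 1 against ARC: payoffs 5, 14, 12 → best response LFU.
Node 2 against LRU: payoffs 5, 3, 10 → best response ARC.
Node 2 against LFU: payoffs 11, 10, 2 → best response LRU.
Node 2 against ARC: payoffs 16, 1, 14 → best response LRU.
Mutual best responses: (ARC, LRU).

The unique pure-strategy Nash equilibrium is (ARC, LRU).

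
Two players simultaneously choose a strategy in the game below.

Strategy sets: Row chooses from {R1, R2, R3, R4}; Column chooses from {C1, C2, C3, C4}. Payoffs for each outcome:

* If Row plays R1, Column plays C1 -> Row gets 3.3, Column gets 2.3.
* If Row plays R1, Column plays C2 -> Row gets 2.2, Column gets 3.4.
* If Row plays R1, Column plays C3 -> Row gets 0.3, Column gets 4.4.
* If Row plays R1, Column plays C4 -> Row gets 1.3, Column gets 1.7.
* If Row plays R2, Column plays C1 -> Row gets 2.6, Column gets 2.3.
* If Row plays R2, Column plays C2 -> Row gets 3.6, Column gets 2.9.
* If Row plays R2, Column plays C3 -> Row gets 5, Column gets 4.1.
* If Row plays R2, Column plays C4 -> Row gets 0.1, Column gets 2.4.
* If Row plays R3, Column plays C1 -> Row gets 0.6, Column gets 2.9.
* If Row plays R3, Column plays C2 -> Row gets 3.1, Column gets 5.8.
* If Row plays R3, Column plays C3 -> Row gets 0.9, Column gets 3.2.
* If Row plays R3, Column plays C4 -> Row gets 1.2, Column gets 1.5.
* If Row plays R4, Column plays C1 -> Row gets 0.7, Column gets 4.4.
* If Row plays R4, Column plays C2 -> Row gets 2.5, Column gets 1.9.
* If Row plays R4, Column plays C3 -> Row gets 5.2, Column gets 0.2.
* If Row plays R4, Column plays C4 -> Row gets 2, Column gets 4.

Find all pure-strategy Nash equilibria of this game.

Mark each player's best response to every combination of opponents' strategies; a profile where every player is best-responding is a pure Nash equilibrium.
Row against C1: payoffs 3.3, 2.6, 0.6, 0.7 → best response R1.
Row against C2: payoffs 2.2, 3.6, 3.1, 2.5 → best response R2.
Row against C3: payoffs 0.3, 5, 0.9, 5.2 → best response R4.
Row against C4: payoffs 1.3, 0.1, 1.2, 2 → best response R4.
Column against R1: payoffs 2.3, 3.4, 4.4, 1.7 → best response C3.
Column against R2: payoffs 2.3, 2.9, 4.1, 2.4 → best response C3.
Column against R3: payoffs 2.9, 5.8, 3.2, 1.5 → best response C2.
Column against R4: payoffs 4.4, 1.9, 0.2, 4 → best response C1.
No profile is a mutual best response for all players.

This game has no pure Nash equilibrium.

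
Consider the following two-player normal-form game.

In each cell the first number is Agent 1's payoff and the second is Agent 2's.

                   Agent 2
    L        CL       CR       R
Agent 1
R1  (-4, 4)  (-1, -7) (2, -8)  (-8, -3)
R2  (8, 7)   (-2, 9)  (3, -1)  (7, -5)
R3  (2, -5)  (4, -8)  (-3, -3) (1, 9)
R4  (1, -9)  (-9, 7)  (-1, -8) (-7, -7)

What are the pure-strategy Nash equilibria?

No pure-strategy Nash equilibrium.

(R1, L): Agent 1 can switch to R2 (-4 → 8). Not NE.
(R1, CL): Agent 1 can switch to R3 (-1 → 4). Not NE.
(R1, CR): Agent 1 can switch to R2 (2 → 3). Not NE.
(R1, R): Agent 1 can switch to R2 (-8 → 7). Not NE.
(R2, L): Agent 2 can switch to CL (7 → 9). Not NE.
(R2, CL): Agent 1 can switch to R1 (-2 → -1). Not NE.
(R2, CR): Agent 2 can switch to L (-1 → 7). Not NE.
(R2, R): Agent 2 can switch to L (-5 → 7). Not NE.
(The remaining 8 profiles each have a profitable deviation by the same check.)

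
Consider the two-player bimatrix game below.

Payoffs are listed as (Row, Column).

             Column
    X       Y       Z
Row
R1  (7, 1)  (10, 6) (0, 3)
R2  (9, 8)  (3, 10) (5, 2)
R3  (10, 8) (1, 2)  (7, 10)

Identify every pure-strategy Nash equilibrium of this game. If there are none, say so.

Pure-strategy Nash equilibria: (R1, Y) and (R3, Z)

Mark each player's best response to every combination of opponents' strategies; a profile where every player is best-responding is a pure Nash equilibrium.
Row against X: payoffs 7, 9, 10 → best response R3.
Row against Y: payoffs 10, 3, 1 → best response R1.
Row against Z: payoffs 0, 5, 7 → best response R3.
Column against R1: payoffs 1, 6, 3 → best response Y.
Column against R2: payoffs 8, 10, 2 → best response Y.
Column against R3: payoffs 8, 2, 10 → best response Z.
Mutual best responses: (R1, Y); (R3, Z).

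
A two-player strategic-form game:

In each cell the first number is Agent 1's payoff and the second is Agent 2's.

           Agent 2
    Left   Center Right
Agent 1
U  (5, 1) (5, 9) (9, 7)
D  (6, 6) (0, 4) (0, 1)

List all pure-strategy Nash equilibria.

The pure Nash equilibria are (U, Center) and (D, Left).

Agent 1 against Left: payoffs 5, 6 → best response D.
Agent 1 against Center: payoffs 5, 0 → best response U.
Agent 1 against Right: payoffs 9, 0 → best response U.
Agent 2 against U: payoffs 1, 9, 7 → best response Center.
Agent 2 against D: payoffs 6, 4, 1 → best response Left.
Mutual best responses: (U, Center); (D, Left).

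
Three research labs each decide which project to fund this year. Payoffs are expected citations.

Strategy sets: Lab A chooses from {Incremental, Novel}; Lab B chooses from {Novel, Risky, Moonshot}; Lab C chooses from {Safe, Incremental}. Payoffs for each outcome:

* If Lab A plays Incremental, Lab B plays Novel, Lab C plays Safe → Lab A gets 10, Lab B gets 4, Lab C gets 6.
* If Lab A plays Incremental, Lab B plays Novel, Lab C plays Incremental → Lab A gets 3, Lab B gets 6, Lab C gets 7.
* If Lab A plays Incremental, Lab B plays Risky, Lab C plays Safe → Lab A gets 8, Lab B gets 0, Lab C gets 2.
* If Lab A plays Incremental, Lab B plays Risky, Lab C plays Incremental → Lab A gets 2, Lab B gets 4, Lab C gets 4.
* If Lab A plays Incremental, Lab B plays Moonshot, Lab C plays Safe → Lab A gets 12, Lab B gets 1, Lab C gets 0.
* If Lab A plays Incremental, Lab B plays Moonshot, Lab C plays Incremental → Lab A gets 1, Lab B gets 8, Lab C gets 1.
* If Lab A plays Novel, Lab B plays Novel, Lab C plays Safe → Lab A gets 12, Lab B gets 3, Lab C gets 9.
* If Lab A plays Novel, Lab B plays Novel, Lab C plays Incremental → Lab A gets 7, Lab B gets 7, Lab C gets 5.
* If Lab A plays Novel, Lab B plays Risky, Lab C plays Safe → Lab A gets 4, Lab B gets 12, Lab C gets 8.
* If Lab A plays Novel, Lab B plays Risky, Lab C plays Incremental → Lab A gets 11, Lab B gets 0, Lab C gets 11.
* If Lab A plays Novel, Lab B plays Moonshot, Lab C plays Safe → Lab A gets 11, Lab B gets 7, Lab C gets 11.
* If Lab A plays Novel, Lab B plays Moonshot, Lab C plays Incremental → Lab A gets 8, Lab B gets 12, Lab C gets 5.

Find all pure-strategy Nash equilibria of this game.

No pure-strategy Nash equilibrium.

Lab A against (Novel, Safe): payoffs 10, 12 → best response Novel.
Lab A against (Novel, Incremental): payoffs 3, 7 → best response Novel.
Lab A against (Risky, Safe): payoffs 8, 4 → best response Incremental.
Lab A against (Risky, Incremental): payoffs 2, 11 → best response Novel.
Lab A against (Moonshot, Safe): payoffs 12, 11 → best response Incremental.
Lab A against (Moonshot, Incremental): payoffs 1, 8 → best response Novel.
Lab B against (Incremental, Safe): payoffs 4, 0, 1 → best response Novel.
Lab B against (Incremental, Incremental): payoffs 6, 4, 8 → best response Moonshot.
Lab B against (Novel, Safe): payoffs 3, 12, 7 → best response Risky.
Lab B against (Novel, Incremental): payoffs 7, 0, 12 → best response Moonshot.
Lab C against (Incremental, Novel): payoffs 6, 7 → best response Incremental.
Lab C against (Incremental, Risky): payoffs 2, 4 → best response Incremental.
Lab C against (Incremental, Moonshot): payoffs 0, 1 → best response Incremental.
Lab C against (Novel, Novel): payoffs 9, 5 → best response Safe.
Lab C against (Novel, Risky): payoffs 8, 11 → best response Incremental.
Lab C against (Novel, Moonshot): payoffs 11, 5 → best response Safe.
No profile is a mutual best response for all players.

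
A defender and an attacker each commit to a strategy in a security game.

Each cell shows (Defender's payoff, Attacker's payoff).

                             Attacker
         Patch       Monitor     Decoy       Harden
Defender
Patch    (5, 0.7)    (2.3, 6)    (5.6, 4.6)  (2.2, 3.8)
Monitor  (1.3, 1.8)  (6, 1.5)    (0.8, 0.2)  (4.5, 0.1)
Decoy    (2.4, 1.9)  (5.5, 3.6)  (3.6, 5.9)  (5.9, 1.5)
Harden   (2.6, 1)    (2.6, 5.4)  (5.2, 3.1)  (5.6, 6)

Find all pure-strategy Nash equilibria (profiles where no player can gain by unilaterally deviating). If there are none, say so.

(Patch, Patch): Attacker can switch to Monitor (0.7 → 6). Not NE.
(Patch, Monitor): Defender can switch to Monitor (2.3 → 6). Not NE.
(Patch, Decoy): Attacker can switch to Monitor (4.6 → 6). Not NE.
(Patch, Harden): Defender can switch to Monitor (2.2 → 4.5). Not NE.
(Monitor, Patch): Defender can switch to Patch (1.3 → 5). Not NE.
(Monitor, Monitor): Attacker can switch to Patch (1.5 → 1.8). Not NE.
(Monitor, Decoy): Defender can switch to Patch (0.8 → 5.6). Not NE.
(Monitor, Harden): Defender can switch to Decoy (4.5 → 5.9). Not NE.
(The remaining 8 profiles each have a profitable deviation by the same check.)

There is no pure-strategy Nash equilibrium.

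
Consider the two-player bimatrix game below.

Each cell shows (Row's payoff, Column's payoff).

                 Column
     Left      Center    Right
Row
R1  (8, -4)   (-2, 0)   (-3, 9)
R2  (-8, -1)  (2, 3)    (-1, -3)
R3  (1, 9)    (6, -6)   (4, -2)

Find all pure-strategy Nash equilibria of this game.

(R1, Left): Column can switch to Center (-4 → 0). Not NE.
(R1, Center): Row can switch to R2 (-2 → 2). Not NE.
(R1, Right): Row can switch to R2 (-3 → -1). Not NE.
(R2, Left): Row can switch to R1 (-8 → 8). Not NE.
(R2, Center): Row can switch to R3 (2 → 6). Not NE.
(R2, Right): Row can switch to R3 (-1 → 4). Not NE.
(R3, Left): Row can switch to R1 (1 → 8). Not NE.
(R3, Center): Column can switch to Left (-6 → 9). Not NE.
(R3, Right): Column can switch to Left (-2 → 9). Not NE.

none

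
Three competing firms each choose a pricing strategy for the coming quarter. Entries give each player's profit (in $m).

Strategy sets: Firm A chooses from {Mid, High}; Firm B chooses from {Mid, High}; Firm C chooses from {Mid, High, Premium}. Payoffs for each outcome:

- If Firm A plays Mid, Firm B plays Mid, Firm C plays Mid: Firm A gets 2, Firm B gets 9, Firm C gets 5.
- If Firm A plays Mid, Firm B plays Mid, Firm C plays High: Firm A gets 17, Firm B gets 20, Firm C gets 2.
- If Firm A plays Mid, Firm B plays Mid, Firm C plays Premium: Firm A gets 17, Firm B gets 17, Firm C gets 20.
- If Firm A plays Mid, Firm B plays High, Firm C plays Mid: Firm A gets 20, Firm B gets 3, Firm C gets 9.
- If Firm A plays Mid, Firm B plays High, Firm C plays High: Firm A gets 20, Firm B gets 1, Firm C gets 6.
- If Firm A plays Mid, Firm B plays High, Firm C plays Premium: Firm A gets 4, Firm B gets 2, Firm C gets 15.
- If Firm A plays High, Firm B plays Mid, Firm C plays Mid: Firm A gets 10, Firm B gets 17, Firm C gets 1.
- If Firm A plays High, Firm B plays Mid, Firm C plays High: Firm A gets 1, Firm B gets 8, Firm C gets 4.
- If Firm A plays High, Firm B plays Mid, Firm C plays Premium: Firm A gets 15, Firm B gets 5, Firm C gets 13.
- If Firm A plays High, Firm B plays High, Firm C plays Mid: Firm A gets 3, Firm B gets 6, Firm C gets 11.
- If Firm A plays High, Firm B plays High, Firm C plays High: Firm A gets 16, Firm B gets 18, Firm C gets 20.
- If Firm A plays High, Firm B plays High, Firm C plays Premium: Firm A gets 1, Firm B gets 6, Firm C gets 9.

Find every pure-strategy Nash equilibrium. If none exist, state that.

Mark each player's best response to every combination of opponents' strategies; a profile where every player is best-responding is a pure Nash equilibrium.
Firm A against (Mid, Mid): payoffs 2, 10 → best response High.
Firm A against (Mid, High): payoffs 17, 1 → best response Mid.
Firm A against (Mid, Premium): payoffs 17, 15 → best response Mid.
Firm A against (High, Mid): payoffs 20, 3 → best response Mid.
Firm A against (High, High): payoffs 20, 16 → best response Mid.
Firm A against (High, Premium): payoffs 4, 1 → best response Mid.
Firm B against (Mid, Mid): payoffs 9, 3 → best response Mid.
Firm B against (Mid, High): payoffs 20, 1 → best response Mid.
Firm B against (Mid, Premium): payoffs 17, 2 → best response Mid.
Firm B against (High, Mid): payoffs 17, 6 → best response Mid.
Firm B against (High, High): payoffs 8, 18 → best response High.
Firm B against (High, Premium): payoffs 5, 6 → best response High.
Firm C against (Mid, Mid): payoffs 5, 2, 20 → best response Premium.
Firm C against (Mid, High): payoffs 9, 6, 15 → best response Premium.
Firm C against (High, Mid): payoffs 1, 4, 13 → best response Premium.
Firm C against (High, High): payoffs 11, 20, 9 → best response High.
Mutual best responses: (Mid, Mid, Premium).

Pure NE: (Mid, Mid, Premium)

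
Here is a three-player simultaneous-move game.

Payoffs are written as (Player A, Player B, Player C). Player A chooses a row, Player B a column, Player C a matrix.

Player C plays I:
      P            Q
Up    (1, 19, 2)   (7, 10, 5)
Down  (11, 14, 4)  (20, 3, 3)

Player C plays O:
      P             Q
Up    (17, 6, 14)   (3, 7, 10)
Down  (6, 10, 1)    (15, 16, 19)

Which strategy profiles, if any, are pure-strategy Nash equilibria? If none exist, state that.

The pure Nash equilibria are (Down, P, I) and (Down, Q, O).

For each player, find the best response to each opponent profile; mutual best responses are the pure NE.
Player A against (P, I): payoffs 1, 11 → best response Down.
Player A against (P, O): payoffs 17, 6 → best response Up.
Player A against (Q, I): payoffs 7, 20 → best response Down.
Player A against (Q, O): payoffs 3, 15 → best response Down.
Player B against (Up, I): payoffs 19, 10 → best response P.
Player B against (Up, O): payoffs 6, 7 → best response Q.
Player B against (Down, I): payoffs 14, 3 → best response P.
Player B against (Down, O): payoffs 10, 16 → best response Q.
Player C against (Up, P): payoffs 2, 14 → best response O.
Player C against (Up, Q): payoffs 5, 10 → best response O.
Player C against (Down, P): payoffs 4, 1 → best response I.
Player C against (Down, Q): payoffs 3, 19 → best response O.
Mutual best responses: (Down, P, I); (Down, Q, O).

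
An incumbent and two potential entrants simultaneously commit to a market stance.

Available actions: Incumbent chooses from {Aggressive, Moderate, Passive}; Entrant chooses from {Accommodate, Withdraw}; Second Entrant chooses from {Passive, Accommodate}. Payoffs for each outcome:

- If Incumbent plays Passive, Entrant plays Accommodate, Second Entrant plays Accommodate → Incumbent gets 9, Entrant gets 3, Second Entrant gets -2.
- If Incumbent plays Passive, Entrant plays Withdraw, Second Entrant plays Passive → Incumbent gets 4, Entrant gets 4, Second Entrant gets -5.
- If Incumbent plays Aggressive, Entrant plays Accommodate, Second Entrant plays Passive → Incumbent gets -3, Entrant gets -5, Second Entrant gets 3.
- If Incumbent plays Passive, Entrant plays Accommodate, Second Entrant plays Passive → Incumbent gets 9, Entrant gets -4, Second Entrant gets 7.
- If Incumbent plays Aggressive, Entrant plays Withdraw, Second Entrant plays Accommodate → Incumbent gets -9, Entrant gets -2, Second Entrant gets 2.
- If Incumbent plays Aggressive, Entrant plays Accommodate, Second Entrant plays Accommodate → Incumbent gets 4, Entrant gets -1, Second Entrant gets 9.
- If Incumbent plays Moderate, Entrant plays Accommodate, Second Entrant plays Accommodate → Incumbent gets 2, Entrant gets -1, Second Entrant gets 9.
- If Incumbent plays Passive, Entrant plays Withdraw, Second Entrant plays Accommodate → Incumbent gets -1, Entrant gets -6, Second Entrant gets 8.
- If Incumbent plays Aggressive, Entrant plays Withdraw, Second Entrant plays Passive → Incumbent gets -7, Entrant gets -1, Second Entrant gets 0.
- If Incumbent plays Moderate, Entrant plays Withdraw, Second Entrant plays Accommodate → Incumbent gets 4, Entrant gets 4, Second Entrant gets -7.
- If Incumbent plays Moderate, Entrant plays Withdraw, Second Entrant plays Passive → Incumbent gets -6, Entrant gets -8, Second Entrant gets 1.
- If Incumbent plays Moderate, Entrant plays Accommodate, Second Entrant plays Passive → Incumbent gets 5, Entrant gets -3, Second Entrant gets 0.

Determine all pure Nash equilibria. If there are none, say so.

(Aggressive, Accommodate, Passive): Incumbent can switch to Moderate (-3 → 5). Not NE.
(Aggressive, Accommodate, Accommodate): Incumbent can switch to Passive (4 → 9). Not NE.
(Aggressive, Withdraw, Passive): Incumbent can switch to Moderate (-7 → -6). Not NE.
(Aggressive, Withdraw, Accommodate): Incumbent can switch to Moderate (-9 → 4). Not NE.
(Moderate, Accommodate, Passive): Incumbent can switch to Passive (5 → 9). Not NE.
(Moderate, Accommodate, Accommodate): Incumbent can switch to Aggressive (2 → 4). Not NE.
(Moderate, Withdraw, Passive): Incumbent can switch to Passive (-6 → 4). Not NE.
(Moderate, Withdraw, Accommodate): Second Entrant can switch to Passive (-7 → 1). Not NE.
(The remaining 4 profiles each have a profitable deviation by the same check.)

This game has no pure Nash equilibrium.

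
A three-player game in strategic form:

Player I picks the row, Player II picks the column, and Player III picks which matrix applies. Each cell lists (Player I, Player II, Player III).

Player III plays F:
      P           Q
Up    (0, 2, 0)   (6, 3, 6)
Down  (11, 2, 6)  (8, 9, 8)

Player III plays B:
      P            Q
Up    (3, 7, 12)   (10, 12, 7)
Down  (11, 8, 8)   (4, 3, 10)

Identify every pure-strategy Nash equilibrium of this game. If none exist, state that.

(Up, Q, B) and (Down, P, B)

For each player, find the best response to each opponent profile; mutual best responses are the pure NE.
Player I against (P, F): payoffs 0, 11 → best response Down.
Player I against (P, B): payoffs 3, 11 → best response Down.
Player I against (Q, F): payoffs 6, 8 → best response Down.
Player I against (Q, B): payoffs 10, 4 → best response Up.
Player II against (Up, F): payoffs 2, 3 → best response Q.
Player II against (Up, B): payoffs 7, 12 → best response Q.
Player II against (Down, F): payoffs 2, 9 → best response Q.
Player II against (Down, B): payoffs 8, 3 → best response P.
Player III against (Up, P): payoffs 0, 12 → best response B.
Player III against (Up, Q): payoffs 6, 7 → best response B.
Player III against (Down, P): payoffs 6, 8 → best response B.
Player III against (Down, Q): payoffs 8, 10 → best response B.
Mutual best responses: (Up, Q, B); (Down, P, B).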